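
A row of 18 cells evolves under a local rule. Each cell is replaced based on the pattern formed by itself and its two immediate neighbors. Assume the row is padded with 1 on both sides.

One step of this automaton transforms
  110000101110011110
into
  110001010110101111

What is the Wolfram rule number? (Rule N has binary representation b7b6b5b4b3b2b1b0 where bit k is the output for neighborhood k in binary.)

226

position 0: 111 → 1  (bit 7 = 1)
position 1: 110 → 1  (bit 6 = 1)
position 7: 101 → 1  (bit 5 = 1)
position 2: 100 → 0  (bit 4 = 0)
position 8: 011 → 0  (bit 3 = 0)
position 6: 010 → 0  (bit 2 = 0)
position 5: 001 → 1  (bit 1 = 1)
position 3: 000 → 0  (bit 0 = 0)
bits b7..b0 = 11100010 = 226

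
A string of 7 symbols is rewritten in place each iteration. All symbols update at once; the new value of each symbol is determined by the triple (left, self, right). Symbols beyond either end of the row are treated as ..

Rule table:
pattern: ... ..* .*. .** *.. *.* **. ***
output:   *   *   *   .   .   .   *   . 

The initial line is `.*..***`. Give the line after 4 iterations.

.*.*.**

**.*..*
.*.*.**
**.*..*  (repeats iteration 1; period 2)
iteration 4: .*.*.**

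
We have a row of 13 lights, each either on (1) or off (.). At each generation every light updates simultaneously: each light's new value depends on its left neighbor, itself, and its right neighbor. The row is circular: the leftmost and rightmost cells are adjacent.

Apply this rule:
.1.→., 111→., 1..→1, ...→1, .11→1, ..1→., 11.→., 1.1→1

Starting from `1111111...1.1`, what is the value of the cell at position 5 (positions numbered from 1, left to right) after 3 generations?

.

.......11..11
111111.1.1.1.
1.....1.1.1.1
position 5 holds .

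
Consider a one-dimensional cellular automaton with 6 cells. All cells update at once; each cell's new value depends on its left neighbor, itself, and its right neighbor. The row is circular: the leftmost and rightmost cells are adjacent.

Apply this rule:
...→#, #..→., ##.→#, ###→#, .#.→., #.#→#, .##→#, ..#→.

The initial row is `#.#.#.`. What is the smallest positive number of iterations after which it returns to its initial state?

.#.#.#
#.#.#.

2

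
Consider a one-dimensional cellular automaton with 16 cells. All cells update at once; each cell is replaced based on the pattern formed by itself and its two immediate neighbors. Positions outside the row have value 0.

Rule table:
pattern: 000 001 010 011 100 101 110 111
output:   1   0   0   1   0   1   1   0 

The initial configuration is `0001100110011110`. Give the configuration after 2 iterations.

iteration 1: 1101100110010010
iteration 2: 1111100110000000

1111100110000000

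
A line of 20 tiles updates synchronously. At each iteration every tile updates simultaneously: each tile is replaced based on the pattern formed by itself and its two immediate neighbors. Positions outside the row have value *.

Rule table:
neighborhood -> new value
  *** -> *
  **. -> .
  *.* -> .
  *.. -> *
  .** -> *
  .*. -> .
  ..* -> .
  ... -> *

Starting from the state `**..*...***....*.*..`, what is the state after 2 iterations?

...*.*..*..**.***...

*.*..**.**.***....*.
...*.*..*..**.***...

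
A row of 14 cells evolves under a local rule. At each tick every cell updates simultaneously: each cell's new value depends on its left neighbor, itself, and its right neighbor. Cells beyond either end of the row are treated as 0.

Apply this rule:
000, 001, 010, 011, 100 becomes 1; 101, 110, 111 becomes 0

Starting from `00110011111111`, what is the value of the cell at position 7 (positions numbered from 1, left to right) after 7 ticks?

1

tick 1: 11101110000000
tick 2: 10001001111111
tick 3: 11111111000000
tick 4: 10000000111111
tick 5: 11111111100000
tick 6: 10000000011111
tick 7: 11111111110000
position 7 holds 1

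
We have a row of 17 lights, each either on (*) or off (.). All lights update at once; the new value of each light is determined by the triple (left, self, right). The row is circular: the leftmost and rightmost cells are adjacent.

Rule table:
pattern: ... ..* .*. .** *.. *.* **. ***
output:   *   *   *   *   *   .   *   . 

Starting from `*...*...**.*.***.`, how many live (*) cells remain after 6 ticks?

5

tick 1: **********.*.*.*.
tick 2: *........*.*.*.*.
tick 3: **********.*.*.*.  (repeats tick 1; period 2)
tick 6: *........*.*.*.*.
count of *: 5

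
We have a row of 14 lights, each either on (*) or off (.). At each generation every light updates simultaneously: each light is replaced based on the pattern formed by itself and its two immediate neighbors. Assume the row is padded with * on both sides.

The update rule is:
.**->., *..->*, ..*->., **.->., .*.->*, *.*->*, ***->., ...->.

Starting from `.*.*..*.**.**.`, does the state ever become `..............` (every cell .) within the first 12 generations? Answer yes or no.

*****.**..*..*
.....*..*.**..
*....**.**..*.
.*.....*..*.**
***....**.**..
...*.....*..*.
*..**....**.**
.*...*.....*..
***..**....**.
...*...*.....*
*..**..**.....
.*...*...*....
generation 12 is .*...*...*...., still not uniform .

no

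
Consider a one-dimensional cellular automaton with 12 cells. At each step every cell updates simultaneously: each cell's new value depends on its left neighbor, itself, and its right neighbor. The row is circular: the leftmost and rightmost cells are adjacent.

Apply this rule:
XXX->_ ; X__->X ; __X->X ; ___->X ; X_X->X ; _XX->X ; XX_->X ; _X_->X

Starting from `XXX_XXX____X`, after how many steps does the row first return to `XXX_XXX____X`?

__XXX_XXXXXX
XXX_XXX____X

2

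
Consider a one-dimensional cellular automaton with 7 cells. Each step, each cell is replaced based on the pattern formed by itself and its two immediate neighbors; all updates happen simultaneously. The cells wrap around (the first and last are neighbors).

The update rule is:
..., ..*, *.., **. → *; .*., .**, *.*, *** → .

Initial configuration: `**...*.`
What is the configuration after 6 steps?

..****.

.****..
*...***
****...
...****
***...*
..****.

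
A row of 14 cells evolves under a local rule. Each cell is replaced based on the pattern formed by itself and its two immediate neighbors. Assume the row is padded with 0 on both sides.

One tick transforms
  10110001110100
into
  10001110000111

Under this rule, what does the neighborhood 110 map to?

At position 3 the neighborhood is 110; the next row has 0 there.

0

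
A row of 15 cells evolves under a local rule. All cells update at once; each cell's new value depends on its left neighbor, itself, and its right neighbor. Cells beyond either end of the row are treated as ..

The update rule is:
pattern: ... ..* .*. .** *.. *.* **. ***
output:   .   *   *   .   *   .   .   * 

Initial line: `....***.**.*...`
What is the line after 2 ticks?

tick 1: ...*.*.....**..
tick 2: ..**.**...*..*.

..**.**...*..*.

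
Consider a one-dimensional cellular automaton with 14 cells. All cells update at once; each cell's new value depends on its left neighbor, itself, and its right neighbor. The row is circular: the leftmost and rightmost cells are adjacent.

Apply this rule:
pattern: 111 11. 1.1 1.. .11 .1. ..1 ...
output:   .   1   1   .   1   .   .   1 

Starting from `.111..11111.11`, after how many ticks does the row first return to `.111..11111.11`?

14

11.1..1...1111
.11.....1.1...
.11.111..1..11
11111.1.....11
....11..111.1.
111.11..1.11..
1.1111...111..
.11..1.1.1.1..
.11...1.1.1..1
111.1..1.1....
1.11....1..11.
.111.11....111
11.1111.11.1.1
.111..11111.11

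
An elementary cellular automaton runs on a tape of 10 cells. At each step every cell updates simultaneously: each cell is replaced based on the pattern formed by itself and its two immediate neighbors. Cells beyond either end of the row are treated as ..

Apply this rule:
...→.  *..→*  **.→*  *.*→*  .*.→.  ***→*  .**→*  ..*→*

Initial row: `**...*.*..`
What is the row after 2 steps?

***.*.*.*.
****.*.*.*

****.*.*.*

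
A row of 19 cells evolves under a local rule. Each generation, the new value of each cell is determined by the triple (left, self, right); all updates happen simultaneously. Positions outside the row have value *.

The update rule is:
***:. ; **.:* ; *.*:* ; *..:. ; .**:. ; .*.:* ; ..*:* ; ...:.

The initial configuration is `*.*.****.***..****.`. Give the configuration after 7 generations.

****...**..*.*...**
...*..*.*.****..*..
..**.*****...*.**.*
.*.**....*..***.**.
***.*...**.*..**.**
..***..*.***.*.**..
.*..*.***..****.*.*

.*..*.***..****.*.*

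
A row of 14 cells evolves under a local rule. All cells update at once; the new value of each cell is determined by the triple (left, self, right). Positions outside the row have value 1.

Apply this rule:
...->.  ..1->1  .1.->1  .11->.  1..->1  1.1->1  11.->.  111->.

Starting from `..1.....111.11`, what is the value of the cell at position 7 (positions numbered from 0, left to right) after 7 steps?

1

step 1: 1111...1...1..
step 2: ....1.111.1111
step 3: 1..111...1....
step 4: .11...1.111..1
step 5: 1..1.111...11.
step 6: .1111...1.1..1
step 7: 1....1.111111.
position 7 holds 1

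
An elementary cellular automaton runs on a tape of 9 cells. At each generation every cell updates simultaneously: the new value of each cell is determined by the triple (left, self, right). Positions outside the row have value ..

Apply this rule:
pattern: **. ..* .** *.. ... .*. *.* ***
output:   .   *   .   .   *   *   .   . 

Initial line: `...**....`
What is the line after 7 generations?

******...

***...***
....**...
****...**
.....**..
*****...*
......***
******...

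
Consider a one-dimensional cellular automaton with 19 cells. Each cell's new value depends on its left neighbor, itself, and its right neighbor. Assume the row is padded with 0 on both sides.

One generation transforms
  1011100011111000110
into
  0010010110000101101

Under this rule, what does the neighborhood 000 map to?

At position 6 the neighborhood is 000; the next row has 0 there.

0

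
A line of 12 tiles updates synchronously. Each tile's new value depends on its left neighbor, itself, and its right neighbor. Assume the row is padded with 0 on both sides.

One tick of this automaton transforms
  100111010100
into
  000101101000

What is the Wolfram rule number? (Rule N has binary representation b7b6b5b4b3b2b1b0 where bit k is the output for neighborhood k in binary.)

position 4: 111 → 0  (bit 7 = 0)
position 5: 110 → 1  (bit 6 = 1)
position 6: 101 → 1  (bit 5 = 1)
position 1: 100 → 0  (bit 4 = 0)
position 3: 011 → 1  (bit 3 = 1)
position 0: 010 → 0  (bit 2 = 0)
position 2: 001 → 0  (bit 1 = 0)
position 11: 000 → 0  (bit 0 = 0)
bits b7..b0 = 01101000 = 104

104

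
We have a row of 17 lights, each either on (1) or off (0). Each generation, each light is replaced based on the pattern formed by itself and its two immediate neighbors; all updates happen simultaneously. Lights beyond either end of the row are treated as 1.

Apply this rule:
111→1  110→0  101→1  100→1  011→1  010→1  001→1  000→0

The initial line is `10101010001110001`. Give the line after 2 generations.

generation 1: 01111111011101011
generation 2: 11111110111011111

11111110111011111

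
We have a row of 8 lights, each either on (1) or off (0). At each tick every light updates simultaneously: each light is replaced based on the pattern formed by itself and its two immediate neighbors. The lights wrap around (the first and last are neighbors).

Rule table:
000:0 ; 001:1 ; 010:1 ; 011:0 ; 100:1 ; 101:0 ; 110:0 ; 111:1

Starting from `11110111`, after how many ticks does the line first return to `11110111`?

11100011
11010101
10010100
11110111

4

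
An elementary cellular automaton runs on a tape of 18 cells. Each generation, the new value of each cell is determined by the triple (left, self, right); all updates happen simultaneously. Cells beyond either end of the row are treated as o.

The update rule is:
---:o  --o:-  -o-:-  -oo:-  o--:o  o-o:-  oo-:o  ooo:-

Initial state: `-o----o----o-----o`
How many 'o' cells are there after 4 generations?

--ooo--ooo--oooo--
o---oo---oo----oo-
ooo--ooo--oooo--o-
--oo---oo----oo---
count of o: 6

6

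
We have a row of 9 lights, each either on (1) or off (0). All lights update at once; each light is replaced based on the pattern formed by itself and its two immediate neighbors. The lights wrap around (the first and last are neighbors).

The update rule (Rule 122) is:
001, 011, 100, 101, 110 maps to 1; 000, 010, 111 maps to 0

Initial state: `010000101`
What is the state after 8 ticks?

111001111

tick 1: 101001010
tick 2: 010110101
tick 3: 101111010
tick 4: 011001101
tick 5: 111111110
tick 6: 100000011
tick 7: 110000110
tick 8: 111001111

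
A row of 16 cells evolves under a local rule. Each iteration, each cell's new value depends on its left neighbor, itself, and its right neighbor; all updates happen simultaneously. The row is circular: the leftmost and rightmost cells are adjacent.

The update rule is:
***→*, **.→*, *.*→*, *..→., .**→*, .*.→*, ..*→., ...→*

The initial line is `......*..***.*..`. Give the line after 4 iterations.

*****.*..*****.*
*******..*******
*******..*******  (fixed point — unchanged through iteration 4)

*******..*******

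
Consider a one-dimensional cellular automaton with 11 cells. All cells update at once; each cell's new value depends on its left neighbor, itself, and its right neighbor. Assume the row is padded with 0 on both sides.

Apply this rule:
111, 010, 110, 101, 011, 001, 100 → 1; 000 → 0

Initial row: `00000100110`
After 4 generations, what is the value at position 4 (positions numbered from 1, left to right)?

00001111111
00011111111
00111111111
01111111111
position 4 holds 1

1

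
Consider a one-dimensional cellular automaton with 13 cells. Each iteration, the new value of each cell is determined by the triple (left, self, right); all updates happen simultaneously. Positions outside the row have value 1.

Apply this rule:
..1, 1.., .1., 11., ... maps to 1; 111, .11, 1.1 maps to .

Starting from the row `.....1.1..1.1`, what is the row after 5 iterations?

111111.1111..
.....1....111
1111111111...
.........1111
111111111....

111111111....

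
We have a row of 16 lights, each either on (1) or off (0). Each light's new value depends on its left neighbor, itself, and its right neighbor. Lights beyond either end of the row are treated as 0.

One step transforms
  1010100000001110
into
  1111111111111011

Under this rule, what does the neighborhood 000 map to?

1

At position 6 the neighborhood is 000; the next row has 1 there.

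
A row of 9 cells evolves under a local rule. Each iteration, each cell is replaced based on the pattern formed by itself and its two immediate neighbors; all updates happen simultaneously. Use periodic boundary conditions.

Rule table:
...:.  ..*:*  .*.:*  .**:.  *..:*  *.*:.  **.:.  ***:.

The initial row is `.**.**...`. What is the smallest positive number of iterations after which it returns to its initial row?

iteration 1: *.....*..
iteration 2: **...****
iteration 3: ..*.*....
iteration 4: .**.**...

4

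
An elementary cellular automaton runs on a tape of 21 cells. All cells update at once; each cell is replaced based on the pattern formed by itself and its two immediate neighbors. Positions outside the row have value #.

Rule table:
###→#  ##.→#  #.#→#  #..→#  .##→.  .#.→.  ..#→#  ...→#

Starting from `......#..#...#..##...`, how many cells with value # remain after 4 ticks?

17

tick 1: ######.##.###.##.####
tick 2: #######.##.###.##.###
tick 3: ########.##.###.##.##
tick 4: #########.##.###.##.#
count of #: 17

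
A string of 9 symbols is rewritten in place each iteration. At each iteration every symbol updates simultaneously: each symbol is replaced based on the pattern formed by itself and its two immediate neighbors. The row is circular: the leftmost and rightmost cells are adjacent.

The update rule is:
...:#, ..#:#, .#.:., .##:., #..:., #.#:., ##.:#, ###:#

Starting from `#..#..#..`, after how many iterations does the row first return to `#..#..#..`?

3

..#..#..#
.#..#..#.
#..#..#..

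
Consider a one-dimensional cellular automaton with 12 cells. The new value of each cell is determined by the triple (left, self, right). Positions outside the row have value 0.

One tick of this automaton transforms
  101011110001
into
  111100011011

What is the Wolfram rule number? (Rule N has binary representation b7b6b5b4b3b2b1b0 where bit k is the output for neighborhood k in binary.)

position 5: 111 → 0  (bit 7 = 0)
position 7: 110 → 1  (bit 6 = 1)
position 1: 101 → 1  (bit 5 = 1)
position 8: 100 → 1  (bit 4 = 1)
position 4: 011 → 0  (bit 3 = 0)
position 0: 010 → 1  (bit 2 = 1)
position 10: 001 → 1  (bit 1 = 1)
position 9: 000 → 0  (bit 0 = 0)
bits b7..b0 = 01110110 = 118

118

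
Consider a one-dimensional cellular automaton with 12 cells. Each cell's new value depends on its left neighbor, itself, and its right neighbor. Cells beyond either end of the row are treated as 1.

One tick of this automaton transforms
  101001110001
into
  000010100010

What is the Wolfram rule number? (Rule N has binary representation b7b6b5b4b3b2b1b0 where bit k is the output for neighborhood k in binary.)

130

position 6: 111 → 1  (bit 7 = 1)
position 0: 110 → 0  (bit 6 = 0)
position 1: 101 → 0  (bit 5 = 0)
position 3: 100 → 0  (bit 4 = 0)
position 5: 011 → 0  (bit 3 = 0)
position 2: 010 → 0  (bit 2 = 0)
position 4: 001 → 1  (bit 1 = 1)
position 9: 000 → 0  (bit 0 = 0)
bits b7..b0 = 10000010 = 130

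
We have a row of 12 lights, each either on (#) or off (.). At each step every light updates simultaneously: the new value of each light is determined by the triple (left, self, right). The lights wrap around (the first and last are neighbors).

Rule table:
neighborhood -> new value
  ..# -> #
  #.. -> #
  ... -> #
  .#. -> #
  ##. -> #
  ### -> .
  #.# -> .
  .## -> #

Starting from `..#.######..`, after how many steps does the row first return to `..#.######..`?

2

###.#....###
..#.######..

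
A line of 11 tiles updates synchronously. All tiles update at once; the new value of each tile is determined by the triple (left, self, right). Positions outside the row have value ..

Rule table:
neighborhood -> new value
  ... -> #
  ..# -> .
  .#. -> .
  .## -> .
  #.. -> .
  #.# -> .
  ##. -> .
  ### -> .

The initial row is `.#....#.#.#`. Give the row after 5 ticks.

...##......
##....#####
...##......  (repeats tick 1; period 2)
tick 5: ...##......

...##......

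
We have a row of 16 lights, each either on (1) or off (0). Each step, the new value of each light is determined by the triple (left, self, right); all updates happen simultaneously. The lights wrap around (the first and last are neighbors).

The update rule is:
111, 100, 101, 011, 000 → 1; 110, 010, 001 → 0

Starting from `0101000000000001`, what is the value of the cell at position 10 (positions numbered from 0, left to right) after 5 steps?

step 1: 1010111111111100
step 2: 0101111111111010
step 3: 0011111111110101
step 4: 1011111111101010
step 5: 0111111111010101
position 10 holds 0

0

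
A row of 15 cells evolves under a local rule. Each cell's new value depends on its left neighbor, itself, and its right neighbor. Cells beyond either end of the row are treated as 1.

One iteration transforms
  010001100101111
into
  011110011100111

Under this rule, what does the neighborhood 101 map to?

0

At position 0 the neighborhood is 101; the next row has 0 there.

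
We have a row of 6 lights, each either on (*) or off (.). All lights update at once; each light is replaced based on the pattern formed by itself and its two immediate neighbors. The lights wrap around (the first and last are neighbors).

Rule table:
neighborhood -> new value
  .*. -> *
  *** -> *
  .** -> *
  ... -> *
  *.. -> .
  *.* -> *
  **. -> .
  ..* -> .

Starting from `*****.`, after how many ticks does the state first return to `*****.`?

6

tick 1: ****.*
tick 2: ***.**
tick 3: **.***
tick 4: *.****
tick 5: .*****
tick 6: *****.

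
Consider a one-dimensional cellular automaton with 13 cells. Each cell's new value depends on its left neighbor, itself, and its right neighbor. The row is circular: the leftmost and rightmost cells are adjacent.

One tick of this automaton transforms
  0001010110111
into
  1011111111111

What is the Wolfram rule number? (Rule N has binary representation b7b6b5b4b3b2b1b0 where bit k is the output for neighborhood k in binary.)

position 11: 111 → 1  (bit 7 = 1)
position 8: 110 → 1  (bit 6 = 1)
position 4: 101 → 1  (bit 5 = 1)
position 0: 100 → 1  (bit 4 = 1)
position 7: 011 → 1  (bit 3 = 1)
position 3: 010 → 1  (bit 2 = 1)
position 2: 001 → 1  (bit 1 = 1)
position 1: 000 → 0  (bit 0 = 0)
bits b7..b0 = 11111110 = 254

254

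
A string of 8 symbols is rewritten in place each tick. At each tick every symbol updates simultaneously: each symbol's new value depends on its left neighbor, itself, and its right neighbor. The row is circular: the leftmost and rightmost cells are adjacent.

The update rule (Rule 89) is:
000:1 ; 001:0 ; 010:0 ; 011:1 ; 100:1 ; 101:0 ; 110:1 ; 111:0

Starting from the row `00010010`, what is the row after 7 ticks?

11101110

11001001
01100101
01110000
01011111
00010001
11001100
11101110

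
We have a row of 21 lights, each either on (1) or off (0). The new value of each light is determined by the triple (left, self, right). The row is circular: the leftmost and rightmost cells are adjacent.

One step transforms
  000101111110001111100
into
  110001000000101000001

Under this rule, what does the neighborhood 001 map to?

0

At position 2 the neighborhood is 001; the next row has 0 there.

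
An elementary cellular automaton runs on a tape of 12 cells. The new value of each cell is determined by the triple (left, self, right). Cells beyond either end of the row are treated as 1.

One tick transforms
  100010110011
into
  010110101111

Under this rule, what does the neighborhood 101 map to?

0

At position 5 the neighborhood is 101; the next row has 0 there.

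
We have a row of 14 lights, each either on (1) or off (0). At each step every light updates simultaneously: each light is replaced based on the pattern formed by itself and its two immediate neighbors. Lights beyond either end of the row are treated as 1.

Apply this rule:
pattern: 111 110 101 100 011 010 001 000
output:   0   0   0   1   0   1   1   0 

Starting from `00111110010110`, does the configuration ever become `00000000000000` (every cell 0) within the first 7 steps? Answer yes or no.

step 1: 11000001110000
step 2: 00100010001001
step 3: 11110111011110
step 4: 00000000000000
all cells are 0 at step 4

yes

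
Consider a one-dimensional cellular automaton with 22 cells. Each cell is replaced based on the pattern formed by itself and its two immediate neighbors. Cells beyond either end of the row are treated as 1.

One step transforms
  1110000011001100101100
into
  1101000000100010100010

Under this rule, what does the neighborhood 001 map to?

0

At position 7 the neighborhood is 001; the next row has 0 there.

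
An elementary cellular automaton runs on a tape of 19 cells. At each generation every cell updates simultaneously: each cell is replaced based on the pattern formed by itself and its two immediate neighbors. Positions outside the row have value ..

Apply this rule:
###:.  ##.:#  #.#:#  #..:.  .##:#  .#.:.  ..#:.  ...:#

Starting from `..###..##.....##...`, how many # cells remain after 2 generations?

#.#.#..##.###.##.##
.#.#...####.#######
count of #: 13

13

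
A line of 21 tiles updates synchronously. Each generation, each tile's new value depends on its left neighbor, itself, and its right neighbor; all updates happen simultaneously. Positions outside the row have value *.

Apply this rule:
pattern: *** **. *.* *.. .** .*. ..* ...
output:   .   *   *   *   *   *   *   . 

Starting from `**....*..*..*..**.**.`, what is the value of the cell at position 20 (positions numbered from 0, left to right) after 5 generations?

.**..****************
******...............
.....**.............*
*...****...........**
**.**..**.........**.
position 20 holds .

.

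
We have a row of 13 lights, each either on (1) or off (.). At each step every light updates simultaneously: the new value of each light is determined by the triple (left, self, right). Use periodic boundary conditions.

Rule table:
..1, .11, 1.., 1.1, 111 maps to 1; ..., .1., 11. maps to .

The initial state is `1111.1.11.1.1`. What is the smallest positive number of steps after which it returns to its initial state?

13

step 1: 111.1.11.1.11
step 2: 11.1.11.1.111
step 3: 1.1.11.1.1111
step 4: .1.11.1.11111
step 5: 1.11.1.11111.
step 6: .11.1.11111.1
step 7: 11.1.11111.1.
step 8: 1.1.11111.1.1
step 9: .1.11111.1.11
step 10: 1.11111.1.11.
step 11: .11111.1.11.1
step 12: 11111.1.11.1.
step 13: 1111.1.11.1.1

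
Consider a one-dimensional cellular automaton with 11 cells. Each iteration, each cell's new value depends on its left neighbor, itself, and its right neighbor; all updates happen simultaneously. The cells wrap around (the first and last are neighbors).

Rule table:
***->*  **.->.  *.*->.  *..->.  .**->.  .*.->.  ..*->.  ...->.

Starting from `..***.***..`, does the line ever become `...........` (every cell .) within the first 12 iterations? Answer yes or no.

yes

iteration 1: ...*...*...
iteration 2: ...........
all cells are . at iteration 2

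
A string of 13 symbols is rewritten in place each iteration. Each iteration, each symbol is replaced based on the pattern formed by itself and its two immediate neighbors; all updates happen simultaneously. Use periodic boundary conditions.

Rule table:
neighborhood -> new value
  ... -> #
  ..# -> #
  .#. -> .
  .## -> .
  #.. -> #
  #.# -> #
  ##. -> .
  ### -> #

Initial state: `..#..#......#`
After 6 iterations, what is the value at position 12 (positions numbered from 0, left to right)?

##.##.######.
..#..#.####.#
##.##.#.##.#.
..#..#.#..#.#
##.##.#.##.#.  (repeats iteration 3; period 2)
iteration 6: ..#..#.#..#.#
position 12 holds #

#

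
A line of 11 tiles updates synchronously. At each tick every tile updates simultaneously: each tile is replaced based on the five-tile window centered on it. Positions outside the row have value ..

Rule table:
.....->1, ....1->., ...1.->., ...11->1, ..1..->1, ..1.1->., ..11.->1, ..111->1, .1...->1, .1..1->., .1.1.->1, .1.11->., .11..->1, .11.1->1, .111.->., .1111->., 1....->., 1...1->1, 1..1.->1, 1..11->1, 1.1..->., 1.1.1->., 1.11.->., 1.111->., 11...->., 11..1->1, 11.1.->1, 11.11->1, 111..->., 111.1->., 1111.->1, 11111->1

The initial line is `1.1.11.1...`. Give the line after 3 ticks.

.1...11.1.1
.1111111.1.
11.1111.1.1

11.1111.1.1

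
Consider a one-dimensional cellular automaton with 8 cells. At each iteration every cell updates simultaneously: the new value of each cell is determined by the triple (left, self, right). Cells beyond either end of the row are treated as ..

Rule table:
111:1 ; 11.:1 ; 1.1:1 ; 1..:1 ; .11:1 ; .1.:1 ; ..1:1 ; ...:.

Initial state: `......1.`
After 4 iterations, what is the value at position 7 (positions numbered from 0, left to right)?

iteration 1: .....111
iteration 2: ....1111
iteration 3: ...11111
iteration 4: ..111111
position 7 holds 1

1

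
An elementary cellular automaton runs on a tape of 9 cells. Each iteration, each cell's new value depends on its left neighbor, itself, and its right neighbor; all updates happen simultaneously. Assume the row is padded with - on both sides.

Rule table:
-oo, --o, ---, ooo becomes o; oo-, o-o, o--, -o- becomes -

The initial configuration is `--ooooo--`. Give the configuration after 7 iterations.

oooooo--o
ooooo--o-
oooo--o--
ooo--o--o
oo--o--o-
o--o--o--
--o--o--o

--o--o--o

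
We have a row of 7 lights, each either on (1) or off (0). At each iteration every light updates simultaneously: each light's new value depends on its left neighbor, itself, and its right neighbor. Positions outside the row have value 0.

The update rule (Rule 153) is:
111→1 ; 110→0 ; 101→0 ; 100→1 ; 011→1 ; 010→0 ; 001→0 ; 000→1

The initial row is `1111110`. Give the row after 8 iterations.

1111101
1111000
1110111
1100110
1010101
0000000
1111111
1111110

1111110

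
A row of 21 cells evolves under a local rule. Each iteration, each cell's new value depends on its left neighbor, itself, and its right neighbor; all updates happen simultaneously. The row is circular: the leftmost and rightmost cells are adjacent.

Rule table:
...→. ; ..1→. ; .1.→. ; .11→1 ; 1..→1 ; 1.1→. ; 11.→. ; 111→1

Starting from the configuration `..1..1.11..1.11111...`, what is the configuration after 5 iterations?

iteration 1: ...1...1.1...1111.1..
iteration 2: ....1.....1..111...1.
iteration 3: .....1.....1.11.1...1
iteration 4: 1.....1......1...1...
iteration 5: .1.....1......1...1..

.1.....1......1...1..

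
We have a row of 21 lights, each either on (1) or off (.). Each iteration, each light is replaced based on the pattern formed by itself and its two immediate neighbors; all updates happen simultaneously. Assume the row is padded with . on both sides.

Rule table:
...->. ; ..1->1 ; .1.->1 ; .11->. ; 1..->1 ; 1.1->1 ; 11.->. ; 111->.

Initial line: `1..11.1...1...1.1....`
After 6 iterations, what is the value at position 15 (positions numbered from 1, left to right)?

.

iteration 1: 111..111.111.11111...
iteration 2: ...11...1...1.....1..
iteration 3: ..1..1.111.111...111.
iteration 4: .111111...1...1.1...1
iteration 5: 1......1.111.11111.11
iteration 6: 11....111...1.....1..
position 15 holds .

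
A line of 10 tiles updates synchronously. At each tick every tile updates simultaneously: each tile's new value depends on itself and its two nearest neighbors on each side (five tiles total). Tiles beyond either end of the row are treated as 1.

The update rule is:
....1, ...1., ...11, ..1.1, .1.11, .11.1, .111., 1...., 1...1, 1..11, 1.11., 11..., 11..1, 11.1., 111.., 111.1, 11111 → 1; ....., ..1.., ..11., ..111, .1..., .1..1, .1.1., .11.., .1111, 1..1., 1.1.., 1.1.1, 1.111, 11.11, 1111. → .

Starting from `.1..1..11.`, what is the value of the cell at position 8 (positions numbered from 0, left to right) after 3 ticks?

tick 1: 1.....1.1.
tick 2: 111.111..1
tick 3: 1.1..1111.
position 8 holds 1

1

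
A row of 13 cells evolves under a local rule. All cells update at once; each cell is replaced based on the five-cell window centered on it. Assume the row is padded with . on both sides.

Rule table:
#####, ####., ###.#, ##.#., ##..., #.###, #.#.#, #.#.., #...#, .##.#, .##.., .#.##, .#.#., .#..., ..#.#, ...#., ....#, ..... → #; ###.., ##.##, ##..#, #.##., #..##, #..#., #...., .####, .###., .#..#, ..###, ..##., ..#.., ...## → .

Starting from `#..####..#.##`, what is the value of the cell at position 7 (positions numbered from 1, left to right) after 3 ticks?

tick 1: .....#...##.#
tick 2: #####.##..###
tick 3: ..###..#.....
position 7 holds .

.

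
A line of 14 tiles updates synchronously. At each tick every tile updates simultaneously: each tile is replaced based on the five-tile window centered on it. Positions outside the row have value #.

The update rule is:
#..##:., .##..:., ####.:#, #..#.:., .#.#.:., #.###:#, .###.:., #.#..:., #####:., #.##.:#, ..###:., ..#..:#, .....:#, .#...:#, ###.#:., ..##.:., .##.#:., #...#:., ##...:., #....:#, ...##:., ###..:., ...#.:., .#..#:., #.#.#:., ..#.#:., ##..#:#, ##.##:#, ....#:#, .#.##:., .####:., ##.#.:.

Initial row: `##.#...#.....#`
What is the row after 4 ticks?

#...#..#####..
....#.....#.#.
.##.#####.....
##.##..#..###.

##.##..#..###.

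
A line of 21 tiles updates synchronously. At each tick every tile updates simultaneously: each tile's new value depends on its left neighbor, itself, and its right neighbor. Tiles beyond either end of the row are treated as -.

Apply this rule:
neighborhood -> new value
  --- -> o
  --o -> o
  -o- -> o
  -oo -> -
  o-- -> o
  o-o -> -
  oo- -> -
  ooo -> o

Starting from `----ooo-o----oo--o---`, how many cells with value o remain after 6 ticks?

tick 1: oooo-o--ooooo--oooooo
tick 2: -oo--ooo-ooo-oo-oooo-
tick 3: o--oo-o---o------oo-o
tick 4: ooo---ooooooooooo---o
tick 5: -o-ooo-ooooooooo-oooo
tick 6: oo--o---ooooooo---oo-
count of o: 12

12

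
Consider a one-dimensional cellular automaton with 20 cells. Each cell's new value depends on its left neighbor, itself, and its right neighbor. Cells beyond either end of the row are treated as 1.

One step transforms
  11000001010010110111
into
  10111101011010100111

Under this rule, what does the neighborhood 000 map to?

1

At position 3 the neighborhood is 000; the next row has 1 there.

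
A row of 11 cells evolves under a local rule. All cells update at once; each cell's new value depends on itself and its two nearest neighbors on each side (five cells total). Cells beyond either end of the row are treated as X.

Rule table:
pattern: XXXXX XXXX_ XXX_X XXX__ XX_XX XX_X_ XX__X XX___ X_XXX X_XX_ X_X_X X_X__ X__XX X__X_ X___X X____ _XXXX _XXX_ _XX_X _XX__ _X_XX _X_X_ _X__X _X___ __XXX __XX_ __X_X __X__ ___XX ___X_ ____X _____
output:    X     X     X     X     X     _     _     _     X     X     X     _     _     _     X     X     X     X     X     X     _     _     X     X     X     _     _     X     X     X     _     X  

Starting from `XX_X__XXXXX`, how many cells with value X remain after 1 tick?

8

XX__X_XXXXX
count of X: 8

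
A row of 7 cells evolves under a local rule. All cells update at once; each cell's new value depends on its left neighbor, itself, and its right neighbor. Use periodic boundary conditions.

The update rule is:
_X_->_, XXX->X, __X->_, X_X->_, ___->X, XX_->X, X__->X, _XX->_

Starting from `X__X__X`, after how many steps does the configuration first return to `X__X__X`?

7

XX__X__
_XX__X_
__XX__X
X__XX__
_X__XX_
__X__XX
X__X__X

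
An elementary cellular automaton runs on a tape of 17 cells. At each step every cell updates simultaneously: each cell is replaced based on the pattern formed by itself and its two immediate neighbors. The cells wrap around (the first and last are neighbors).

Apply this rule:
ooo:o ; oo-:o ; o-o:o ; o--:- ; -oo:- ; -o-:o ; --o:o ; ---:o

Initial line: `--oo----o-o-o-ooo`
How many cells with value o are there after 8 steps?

-o-o-ooooooooo-oo
ooooo-ooooooooo-o
oooooo-ooooooooo-
-oooooo-ooooooooo
o-oooooo-oooooooo
oo-oooooo-ooooooo
ooo-oooooo-oooooo
oooo-oooooo-ooooo
count of o: 15

15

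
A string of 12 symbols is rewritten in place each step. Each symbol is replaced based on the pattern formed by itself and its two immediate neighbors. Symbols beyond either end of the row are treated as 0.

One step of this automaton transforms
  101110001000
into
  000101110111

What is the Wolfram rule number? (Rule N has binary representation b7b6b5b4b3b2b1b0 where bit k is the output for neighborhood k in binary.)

147

position 3: 111 → 1  (bit 7 = 1)
position 4: 110 → 0  (bit 6 = 0)
position 1: 101 → 0  (bit 5 = 0)
position 5: 100 → 1  (bit 4 = 1)
position 2: 011 → 0  (bit 3 = 0)
position 0: 010 → 0  (bit 2 = 0)
position 7: 001 → 1  (bit 1 = 1)
position 6: 000 → 1  (bit 0 = 1)
bits b7..b0 = 10010011 = 147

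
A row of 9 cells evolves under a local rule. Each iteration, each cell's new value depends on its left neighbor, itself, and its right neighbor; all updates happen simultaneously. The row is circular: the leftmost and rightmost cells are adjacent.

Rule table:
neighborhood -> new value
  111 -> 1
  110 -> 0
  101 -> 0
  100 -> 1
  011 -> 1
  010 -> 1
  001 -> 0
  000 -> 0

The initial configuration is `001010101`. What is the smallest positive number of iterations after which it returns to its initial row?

101010101
001010101

2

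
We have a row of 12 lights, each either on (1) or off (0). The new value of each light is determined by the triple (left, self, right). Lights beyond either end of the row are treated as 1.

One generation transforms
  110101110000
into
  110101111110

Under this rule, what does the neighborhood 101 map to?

0

At position 2 the neighborhood is 101; the next row has 0 there.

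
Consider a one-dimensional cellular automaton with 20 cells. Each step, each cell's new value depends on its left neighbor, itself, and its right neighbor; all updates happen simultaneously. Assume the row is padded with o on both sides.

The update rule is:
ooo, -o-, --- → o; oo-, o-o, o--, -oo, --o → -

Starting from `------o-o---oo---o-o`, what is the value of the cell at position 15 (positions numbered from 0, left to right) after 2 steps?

o

step 1: -oooo-o-o-o----o-o--
step 2: --oo--o-o-o-oo-o-o--
position 15 holds o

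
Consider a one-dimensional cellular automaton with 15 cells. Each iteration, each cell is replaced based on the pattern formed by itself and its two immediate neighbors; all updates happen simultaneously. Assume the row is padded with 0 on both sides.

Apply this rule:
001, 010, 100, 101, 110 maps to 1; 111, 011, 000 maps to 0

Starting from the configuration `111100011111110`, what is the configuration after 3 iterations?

011100011001111

000110100000011
001011110000101
011100011001111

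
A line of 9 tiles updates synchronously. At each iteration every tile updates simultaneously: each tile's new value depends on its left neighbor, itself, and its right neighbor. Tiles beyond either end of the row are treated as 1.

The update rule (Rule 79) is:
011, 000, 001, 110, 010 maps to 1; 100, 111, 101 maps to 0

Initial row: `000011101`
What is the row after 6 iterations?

010110101

011110101
010010101
010110101
010110101  (fixed point — unchanged through iteration 6)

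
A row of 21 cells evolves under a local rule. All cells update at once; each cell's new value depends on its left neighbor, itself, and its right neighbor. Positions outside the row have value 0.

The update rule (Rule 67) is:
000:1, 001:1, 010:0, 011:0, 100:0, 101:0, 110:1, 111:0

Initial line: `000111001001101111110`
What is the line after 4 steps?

step 1: 111001010010100000010
step 2: 001010000100001111100
step 3: 110000111001110000101
step 4: 010111001010010111000

010111001010010111000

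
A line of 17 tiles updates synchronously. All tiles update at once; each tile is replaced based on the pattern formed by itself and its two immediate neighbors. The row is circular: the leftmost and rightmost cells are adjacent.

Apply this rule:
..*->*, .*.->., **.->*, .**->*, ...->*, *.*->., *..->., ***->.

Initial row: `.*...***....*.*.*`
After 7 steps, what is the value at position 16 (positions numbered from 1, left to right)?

*

step 1: ...***.*.***.....
step 2: ****.*...*.*.****
step 3: ...*...**....*...
step 4: ***..****.***..**
step 5: ..*.**..*.*.*.**.
step 6: **..**.*......**.
step 7: **.***...*******.
position 16 holds *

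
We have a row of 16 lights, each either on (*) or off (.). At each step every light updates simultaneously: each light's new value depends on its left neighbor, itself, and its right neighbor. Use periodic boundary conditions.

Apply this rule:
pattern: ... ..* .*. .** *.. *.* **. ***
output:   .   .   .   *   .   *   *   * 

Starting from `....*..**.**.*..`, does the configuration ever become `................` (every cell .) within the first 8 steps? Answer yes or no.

no

step 1: .......******...
step 2: .......******...  (fixed point — unchanged through step 8)
step 8 is .......******..., still not uniform .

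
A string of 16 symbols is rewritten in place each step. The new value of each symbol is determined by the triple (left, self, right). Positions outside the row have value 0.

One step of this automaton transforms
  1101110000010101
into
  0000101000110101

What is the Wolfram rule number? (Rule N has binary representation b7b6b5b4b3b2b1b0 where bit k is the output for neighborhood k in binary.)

150

position 4: 111 → 1  (bit 7 = 1)
position 1: 110 → 0  (bit 6 = 0)
position 2: 101 → 0  (bit 5 = 0)
position 6: 100 → 1  (bit 4 = 1)
position 0: 011 → 0  (bit 3 = 0)
position 11: 010 → 1  (bit 2 = 1)
position 10: 001 → 1  (bit 1 = 1)
position 7: 000 → 0  (bit 0 = 0)
bits b7..b0 = 10010110 = 150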